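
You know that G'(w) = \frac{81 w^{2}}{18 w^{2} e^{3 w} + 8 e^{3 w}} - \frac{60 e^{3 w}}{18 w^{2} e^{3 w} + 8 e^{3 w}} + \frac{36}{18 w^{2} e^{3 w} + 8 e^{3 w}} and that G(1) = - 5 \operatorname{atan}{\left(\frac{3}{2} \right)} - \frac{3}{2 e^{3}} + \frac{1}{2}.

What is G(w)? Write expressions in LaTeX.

Integrate term by term and add the pieces.
A general antiderivative is - 5 \operatorname{atan}{\left(\frac{3 w}{2} \right)} - \frac{3 e^{- 3 w}}{2} + C.
The condition gives C = - 5 \operatorname{atan}{\left(\frac{3}{2} \right)} - \frac{3}{2 e^{3}} + \frac{1}{2} - (- 5 \operatorname{atan}{\left(\frac{3}{2} \right)} - \frac{3}{2 e^{3}}) = \frac{1}{2}.
So G(w) = - 5 \operatorname{atan}{\left(\frac{3 w}{2} \right)} + \frac{1}{2} - \frac{3 e^{- 3 w}}{2}.
Check: d/dw[- 5 \operatorname{atan}{\left(\frac{3 w}{2} \right)} + \frac{1}{2} - \frac{3 e^{- 3 w}}{2}] = \frac{81 w^{2} - 60 e^{3 w} + 36}{18 w^{2} e^{3 w} + 8 e^{3 w}}, which equals G'(w).

G(w) = - 5 \operatorname{atan}{\left(\frac{3 w}{2} \right)} + \frac{1}{2} - \frac{3 e^{- 3 w}}{2}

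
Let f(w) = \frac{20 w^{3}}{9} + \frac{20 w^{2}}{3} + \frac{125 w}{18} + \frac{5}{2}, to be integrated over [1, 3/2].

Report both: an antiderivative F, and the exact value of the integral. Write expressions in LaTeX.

Antiderivative: F(w) = \frac{5 w^{4}}{9} + \frac{20 w^{3}}{9} + \frac{125 w^{2}}{36} + \frac{5 w}{2}; value = \frac{105}{8}

The substitution u = - \frac{2 w^{2}}{3} - \frac{4 w}{3} - \frac{3}{4} works: f is exactly (dF/du)*(du/dw) for that inner function.
F(w) = \frac{5 w^{4}}{9} + \frac{20 w^{3}}{9} + \frac{125 w^{2}}{36} + \frac{5 w}{2} is an antiderivative of f.
Check: d/dw[\frac{5 w^{4}}{9} + \frac{20 w^{3}}{9} + \frac{125 w^{2}}{36} + \frac{5 w}{2}] = \frac{20 w^{3}}{9} + \frac{20 w^{2}}{3} + \frac{125 w}{18} + \frac{5}{2} = f(w).
F(3/2) = \frac{175}{8}; F(1) = \frac{35}{4}.
Integral = F(3/2) - F(1) = \frac{105}{8}.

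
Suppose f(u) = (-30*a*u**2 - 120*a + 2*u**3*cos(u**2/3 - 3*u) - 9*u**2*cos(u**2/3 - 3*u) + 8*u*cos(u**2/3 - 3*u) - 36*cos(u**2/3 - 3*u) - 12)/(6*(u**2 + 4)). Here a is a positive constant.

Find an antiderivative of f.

An antiderivative is F(u) = -5*a*u + sin(u**2/3 - 3*u)/2 - atan(u/2).

A candidate is checked by its d/du: the result must match f(u).
Check: d/du[-5*a*u + sin(u**2/3 - 3*u)/2 - atan(u/2)] = (-30*a*u**2 - 120*a + 2*u**3*cos(u**2/3 - 3*u) - 9*u**2*cos(u**2/3 - 3*u) + 8*u*cos(u**2/3 - 3*u) - 36*cos(u**2/3 - 3*u) - 12)/(6*u**2 + 24), which equals f(u).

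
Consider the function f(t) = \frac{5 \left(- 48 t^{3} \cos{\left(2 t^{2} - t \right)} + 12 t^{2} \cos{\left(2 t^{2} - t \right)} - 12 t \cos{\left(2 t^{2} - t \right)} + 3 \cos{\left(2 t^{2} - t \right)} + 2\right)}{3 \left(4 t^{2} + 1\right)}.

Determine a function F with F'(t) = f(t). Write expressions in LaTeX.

Differentiate the proposed F(t) back; it has to land on f(t) exactly.
Check: d/dt[- 5 \sin{\left(2 t^{2} - t \right)} + \frac{5 \operatorname{atan}{\left(2 t \right)}}{3}] = \frac{- 240 t^{3} \cos{\left(2 t^{2} - t \right)} + 60 t^{2} \cos{\left(2 t^{2} - t \right)} - 60 t \cos{\left(2 t^{2} - t \right)} + 15 \cos{\left(2 t^{2} - t \right)} + 10}{12 t^{2} + 3}, which equals f(t).

An antiderivative is F(t) = - 5 \sin{\left(2 t^{2} - t \right)} + \frac{5 \operatorname{atan}{\left(2 t \right)}}{3}.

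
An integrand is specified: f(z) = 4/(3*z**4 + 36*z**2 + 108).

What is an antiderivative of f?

An antiderivative is F(z) = 4*z/(36*z**2 + 216) + sqrt(6)*atan(sqrt(6)*z/6)/54.

A candidate is checked by its d/dz: the result must match f(z).
Check: d/dz[4*z/(36*z**2 + 216) + sqrt(6)*atan(sqrt(6)*z/6)/54] = 4/(3*z**4 + 36*z**2 + 108) = f(z).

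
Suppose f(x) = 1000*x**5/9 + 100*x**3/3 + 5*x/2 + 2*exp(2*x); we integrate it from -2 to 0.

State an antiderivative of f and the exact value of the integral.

Antiderivative: F(x) = (8000*x**6 + 3600*x**4 + 540*x**2 + 432*exp(2*x) + 27)/432; value = -35708/27 - exp(-4)

The integrand splits into summands that can be handled one at a time.
F(x) = (8000*x**6 + 3600*x**4 + 540*x**2 + 432*exp(2*x) + 27)/432 is an antiderivative of f.
Check: d/dx[(8000*x**6 + 3600*x**4 + 540*x**2 + 432*exp(2*x) + 27)/432] = 1000*x**5/9 + 100*x**3/3 + 5*x/2 + 2*exp(2*x) = f(x).
F(0) = 17/16; F(-2) = exp(-4) + 571787/432.
Integral = F(0) - F(-2) = -35708/27 - exp(-4).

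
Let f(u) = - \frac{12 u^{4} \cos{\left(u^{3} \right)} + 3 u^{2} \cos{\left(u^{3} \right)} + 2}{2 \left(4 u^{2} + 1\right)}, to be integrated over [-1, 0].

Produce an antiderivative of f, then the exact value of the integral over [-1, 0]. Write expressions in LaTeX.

For F(u) to be correct the identity F'(u) - f(u) = 0 must hold.
F(u) = - \frac{\sin{\left(u^{3} \right)}}{2} - \frac{\operatorname{atan}{\left(2 u \right)}}{2} is an antiderivative of f.
Check: d/du[- \frac{\sin{\left(u^{3} \right)}}{2} - \frac{\operatorname{atan}{\left(2 u \right)}}{2}] = \frac{- 12 u^{4} \cos{\left(u^{3} \right)} - 3 u^{2} \cos{\left(u^{3} \right)} - 2}{8 u^{2} + 2}, which equals f(u).
F(0) = 0; F(-1) = \frac{\sin{\left(1 \right)}}{2} + \frac{\operatorname{atan}{\left(2 \right)}}{2}.
Integral = F(0) - F(-1) = - \frac{\operatorname{atan}{\left(2 \right)}}{2} - \frac{\sin{\left(1 \right)}}{2}.

Antiderivative: F(u) = - \frac{\sin{\left(u^{3} \right)}}{2} - \frac{\operatorname{atan}{\left(2 u \right)}}{2}; value = - \frac{\operatorname{atan}{\left(2 \right)}}{2} - \frac{\sin{\left(1 \right)}}{2}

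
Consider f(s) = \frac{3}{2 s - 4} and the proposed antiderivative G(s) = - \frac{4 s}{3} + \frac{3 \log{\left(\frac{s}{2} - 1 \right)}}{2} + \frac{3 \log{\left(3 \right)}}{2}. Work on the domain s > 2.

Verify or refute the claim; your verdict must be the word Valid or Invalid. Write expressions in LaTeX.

Invalid: d/ds[G] - f = - \frac{4}{3}, which is not 0.

d/ds[G] = \frac{25 - 8 s}{6 s - 12}
d/ds[G] - f(s) = - \frac{4}{3} != 0.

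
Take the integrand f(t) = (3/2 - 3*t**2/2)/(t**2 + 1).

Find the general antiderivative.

F(t) = -3*t/2 + 3*atan(t) + C

Any candidate F(t) must reproduce f(t) exactly when differentiated.
Check: d/dt[-3*t/2 + 3*atan(t)] = (3 - 3*t**2)/(2*t**2 + 2), which equals f(t).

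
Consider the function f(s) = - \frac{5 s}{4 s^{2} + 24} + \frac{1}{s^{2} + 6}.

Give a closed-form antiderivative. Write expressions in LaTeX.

The integrand splits into summands that can be handled one at a time.
Check: d/ds[\frac{- 15 \log{\left(s^{2} + 6 \right)} + 4 \sqrt{6} \operatorname{atan}{\left(\frac{\sqrt{6} s}{6} \right)}}{24}] = \frac{4 - 5 s}{4 s^{2} + 24}, which equals f(s).

An antiderivative is F(s) = \frac{- 15 \log{\left(s^{2} + 6 \right)} + 4 \sqrt{6} \operatorname{atan}{\left(\frac{\sqrt{6} s}{6} \right)}}{24}.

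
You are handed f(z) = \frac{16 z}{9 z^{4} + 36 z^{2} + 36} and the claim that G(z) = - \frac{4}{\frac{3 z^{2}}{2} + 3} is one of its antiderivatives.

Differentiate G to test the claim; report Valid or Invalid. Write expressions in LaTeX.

d/dz[G] = \frac{16 z}{3 z^{4} + 12 z^{2} + 12}
d/dz[G] - f(z) = \frac{32 z}{9 z^{4} + 36 z^{2} + 36} != 0.

Invalid: d/dz[G] - f = \frac{32 z}{9 z^{4} + 36 z^{2} + 36}, which is not 0.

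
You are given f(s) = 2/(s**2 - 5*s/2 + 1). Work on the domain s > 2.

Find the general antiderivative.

F(s) = -4*(-log(s - 2) + log(s - 1/2))/3 + C

The denominator factors as (s - 2)*(2*s - 1); partial fractions split f into directly integrable pieces: -8/(3*(2*s - 1)) + 4/(3*(s - 2)).
Check: d/ds[-4*(-log(s - 2) + log(s - 1/2))/3] = 4/(2*s**2 - 5*s + 2), which equals f(s).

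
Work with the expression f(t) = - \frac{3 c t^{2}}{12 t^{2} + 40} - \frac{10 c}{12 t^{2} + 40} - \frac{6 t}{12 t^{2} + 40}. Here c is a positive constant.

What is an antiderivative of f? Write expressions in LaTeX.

Integrate term by term and add the pieces.
Check: d/dt[- \frac{c t}{4} - \frac{\log{\left(\frac{t^{2}}{2} + \frac{5}{3} \right)}}{4}] = \frac{- 3 c t^{2} - 10 c - 6 t}{12 t^{2} + 40}, which equals f(t).

An antiderivative is F(t) = - \frac{c t}{4} - \frac{\log{\left(\frac{t^{2}}{2} + \frac{5}{3} \right)}}{4}.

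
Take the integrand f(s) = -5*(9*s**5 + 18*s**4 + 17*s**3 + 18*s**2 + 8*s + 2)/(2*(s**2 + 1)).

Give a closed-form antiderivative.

Differentiate the proposed F(s) back; it has to land on f(s) exactly.
Check: d/ds[-5*(-3*s**2/2 - 2*s)**2/2 - 5*atan(s)] = (-45*s**5 - 90*s**4 - 85*s**3 - 90*s**2 - 40*s - 10)/(2*s**2 + 2), which equals f(s).

An antiderivative is F(s) = -5*(-3*s**2/2 - 2*s)**2/2 - 5*atan(s).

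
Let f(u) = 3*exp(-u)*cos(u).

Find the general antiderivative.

For F(u) to be correct the identity F'(u) - f(u) = 0 must hold.
Check: d/du[3*exp(-u)*sin(u)/2 - 3*exp(-u)*cos(u)/2] = 3*exp(-u)*cos(u) = f(u).

F(u) = 3*exp(-u)*sin(u)/2 - 3*exp(-u)*cos(u)/2 + C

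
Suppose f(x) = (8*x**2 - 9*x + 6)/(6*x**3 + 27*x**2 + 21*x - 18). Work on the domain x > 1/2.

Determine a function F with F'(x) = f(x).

Factor the denominator (3*(x + 2)*(x + 3)*(2*x - 1)) and decompose: f = 2/(15*(2*x - 1)) + 5/(x + 3) - 56/(15*(x + 2)); each piece integrates to a log, atan, or power term.
Check: d/dx[-(-log(x - 1/2) + 56*log(x + 2) - 75*log(x + 3))/15] = (8*x**2 - 9*x + 6)/(6*x**3 + 27*x**2 + 21*x - 18) = f(x).

An antiderivative is F(x) = -(-log(x - 1/2) + 56*log(x + 2) - 75*log(x + 3))/15.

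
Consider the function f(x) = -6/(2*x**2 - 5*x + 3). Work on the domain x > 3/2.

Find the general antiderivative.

F(x) = -6*log(x - 3/2) + 6*log(x - 1) + C

Factor the denominator ((x - 1)*(2*x - 3)) and decompose: f = -12/(2*x - 3) + 6/(x - 1); each piece integrates to a log, atan, or power term.
Check: d/dx[-6*log(x - 3/2) + 6*log(x - 1)] = -6/(2*x**2 - 5*x + 3) = f(x).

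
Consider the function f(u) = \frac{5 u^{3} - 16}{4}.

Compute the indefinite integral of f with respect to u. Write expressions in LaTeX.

A candidate is checked by its d/du: the result must match f(u).
Check: d/du[\frac{5 u^{4}}{16} - 4 u] = \frac{5 u^{3}}{4} - 4, which equals f(u).

F(u) = \frac{5 u^{4}}{16} - 4 u + C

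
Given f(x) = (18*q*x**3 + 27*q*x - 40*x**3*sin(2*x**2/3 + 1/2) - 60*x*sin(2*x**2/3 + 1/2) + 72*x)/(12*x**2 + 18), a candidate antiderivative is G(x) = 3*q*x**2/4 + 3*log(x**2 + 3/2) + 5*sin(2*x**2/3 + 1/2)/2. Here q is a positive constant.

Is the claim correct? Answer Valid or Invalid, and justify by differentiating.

Invalid: d/dx[G] - f = 10*x*sin(2*x**2/3 + 1/2)/3 + 10*x*cos(2*x**2/3 + 1/2)/3, which is not 0.

d/dx[G] = (18*q*x**3 + 27*q*x + 40*x**3*cos(2*x**2/3 + 1/2) + 60*x*cos(2*x**2/3 + 1/2) + 72*x)/(12*x**2 + 18)
d/dx[G] - f(x) = 10*x*sin(2*x**2/3 + 1/2)/3 + 10*x*cos(2*x**2/3 + 1/2)/3 != 0.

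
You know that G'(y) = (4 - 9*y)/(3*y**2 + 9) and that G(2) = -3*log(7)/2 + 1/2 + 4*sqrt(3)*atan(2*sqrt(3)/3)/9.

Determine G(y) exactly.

Differentiate the proposed G(y) back; it has to land on the given G'(y).
A general antiderivative is -3*log(y**2 + 3)/2 + 4*sqrt(3)*atan(sqrt(3)*y/3)/9 + C.
The condition gives C = -3*log(7)/2 + 1/2 + 4*sqrt(3)*atan(2*sqrt(3)/3)/9 - (-3*log(7)/2 + 4*sqrt(3)*atan(2*sqrt(3)/3)/9) = 1/2.
So G(y) = -3*log(y**2 + 3)/2 + 4*sqrt(3)*atan(sqrt(3)*y/3)/9 + 1/2.
Check: d/dy[-3*log(y**2 + 3)/2 + 4*sqrt(3)*atan(sqrt(3)*y/3)/9 + 1/2] = (4 - 9*y)/(3*y**2 + 9) = G'(y).

G(y) = -3*log(y**2 + 3)/2 + 4*sqrt(3)*atan(sqrt(3)*y/3)/9 + 1/2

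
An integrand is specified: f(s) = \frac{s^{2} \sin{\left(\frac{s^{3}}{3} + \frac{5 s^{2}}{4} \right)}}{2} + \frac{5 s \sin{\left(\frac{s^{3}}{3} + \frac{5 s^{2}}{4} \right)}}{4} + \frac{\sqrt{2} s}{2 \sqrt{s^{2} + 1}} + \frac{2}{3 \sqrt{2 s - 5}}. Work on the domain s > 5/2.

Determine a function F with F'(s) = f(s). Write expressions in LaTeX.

An antiderivative is F(s) = \frac{2 \sqrt{2 s - 5}}{3} + \frac{\sqrt{2} \sqrt{s^{2} + 1}}{2} - \frac{\cos{\left(\frac{s^{3}}{3} + \frac{5 s^{2}}{4} \right)}}{2}.

Integrate term by term and add the pieces.
Check: d/ds[\frac{2 \sqrt{2 s - 5}}{3} + \frac{\sqrt{2} \sqrt{s^{2} + 1}}{2} - \frac{\cos{\left(\frac{s^{3}}{3} + \frac{5 s^{2}}{4} \right)}}{2}] = \frac{6 s^{2} \sqrt{2 s - 5} \sqrt{s^{2} + 1} \sin{\left(\frac{s^{3}}{3} + \frac{5 s^{2}}{4} \right)} + 15 s \sqrt{2 s - 5} \sqrt{s^{2} + 1} \sin{\left(\frac{s^{3}}{3} + \frac{5 s^{2}}{4} \right)} + 6 \sqrt{2} s \sqrt{2 s - 5} + 8 \sqrt{s^{2} + 1}}{12 \sqrt{2 s - 5} \sqrt{s^{2} + 1}}, which equals f(s).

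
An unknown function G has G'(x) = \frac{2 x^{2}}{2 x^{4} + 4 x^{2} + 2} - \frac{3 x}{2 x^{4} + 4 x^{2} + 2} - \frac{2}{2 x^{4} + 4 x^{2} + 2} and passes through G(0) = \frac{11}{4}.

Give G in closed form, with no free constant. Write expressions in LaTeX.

G(x) = \frac{\frac{3}{4} - x}{x^{2} + 1} + 2

Recognize the product-rule pattern: G'(x) = u'v + uv' with u = \frac{1}{x^{2} + 1}, v = \frac{3}{4} - x, so integration by parts undoes it.
A general antiderivative is \frac{\frac{3}{4} - x}{x^{2} + 1} + C.
The condition gives C = \frac{11}{4} - (\frac{3}{4}) = 2.
So G(x) = \frac{\frac{3}{4} - x}{x^{2} + 1} + 2.
Check: d/dx[\frac{\frac{3}{4} - x}{x^{2} + 1} + 2] = \frac{2 x^{2} - 3 x - 2}{2 x^{4} + 4 x^{2} + 2}, which equals G'(x).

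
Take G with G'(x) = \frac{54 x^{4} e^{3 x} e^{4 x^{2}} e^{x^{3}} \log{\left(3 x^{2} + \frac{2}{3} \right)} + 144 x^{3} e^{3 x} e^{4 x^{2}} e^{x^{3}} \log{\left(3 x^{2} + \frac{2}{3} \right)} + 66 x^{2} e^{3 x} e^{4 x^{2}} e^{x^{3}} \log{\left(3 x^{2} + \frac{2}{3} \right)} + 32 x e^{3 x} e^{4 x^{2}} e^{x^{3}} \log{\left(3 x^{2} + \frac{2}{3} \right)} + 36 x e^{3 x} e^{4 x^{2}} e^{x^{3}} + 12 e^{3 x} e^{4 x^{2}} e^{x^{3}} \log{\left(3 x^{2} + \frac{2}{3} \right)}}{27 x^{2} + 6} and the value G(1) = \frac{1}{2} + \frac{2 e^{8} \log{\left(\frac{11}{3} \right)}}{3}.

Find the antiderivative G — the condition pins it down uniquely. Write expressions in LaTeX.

G(x) = \frac{4 e^{3 x} e^{x^{3} + 4 x^{2}} \log{\left(3 x^{2} + \frac{2}{3} \right)} + 3}{6}

Any candidate G(x) must reproduce the stated G'(x) exactly.
A general antiderivative is \frac{2 e^{3 x} e^{x^{3} + 4 x^{2}} \log{\left(3 x^{2} + \frac{2}{3} \right)}}{3} + C.
The condition gives C = \frac{1}{2} + \frac{2 e^{8} \log{\left(\frac{11}{3} \right)}}{3} - (\frac{2 e^{8} \log{\left(\frac{11}{3} \right)}}{3}) = \frac{1}{2}.
So G(x) = \frac{4 e^{3 x} e^{x^{3} + 4 x^{2}} \log{\left(3 x^{2} + \frac{2}{3} \right)} + 3}{6}.
Check: d/dx[\frac{4 e^{3 x} e^{x^{3} + 4 x^{2}} \log{\left(3 x^{2} + \frac{2}{3} \right)} + 3}{6}] = \frac{54 x^{4} e^{3 x} e^{4 x^{2}} e^{x^{3}} \log{\left(3 x^{2} + \frac{2}{3} \right)} + 144 x^{3} e^{3 x} e^{4 x^{2}} e^{x^{3}} \log{\left(3 x^{2} + \frac{2}{3} \right)} + 66 x^{2} e^{3 x} e^{4 x^{2}} e^{x^{3}} \log{\left(3 x^{2} + \frac{2}{3} \right)} + 32 x e^{3 x} e^{4 x^{2}} e^{x^{3}} \log{\left(3 x^{2} + \frac{2}{3} \right)} + 36 x e^{3 x} e^{4 x^{2}} e^{x^{3}} + 12 e^{3 x} e^{4 x^{2}} e^{x^{3}} \log{\left(3 x^{2} + \frac{2}{3} \right)}}{27 x^{2} + 6} = G'(x).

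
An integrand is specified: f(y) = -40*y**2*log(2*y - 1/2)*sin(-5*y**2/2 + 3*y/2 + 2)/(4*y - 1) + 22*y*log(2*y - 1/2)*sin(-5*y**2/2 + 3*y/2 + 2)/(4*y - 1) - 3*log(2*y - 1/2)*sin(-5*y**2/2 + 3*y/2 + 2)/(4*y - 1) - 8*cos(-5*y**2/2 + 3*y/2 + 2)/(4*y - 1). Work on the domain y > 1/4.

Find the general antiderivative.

f has the shape u'v + uv' for u = -2*cos(-5*y**2/2 + 3*y/2 + 2) and v = log(2*y - 1/2) — it is the derivative of the product u*v.
Check: d/dy[-2*log(2*y - 1/2)*cos(-5*y**2/2 + 3*y/2 + 2)] = (-40*y**2*log(2*y - 1/2)*sin(-5*y**2/2 + 3*y/2 + 2) + 22*y*log(2*y - 1/2)*sin(-5*y**2/2 + 3*y/2 + 2) - 3*log(2*y - 1/2)*sin(-5*y**2/2 + 3*y/2 + 2) - 8*cos(-5*y**2/2 + 3*y/2 + 2))/(4*y - 1), which equals f(y).

F(y) = -2*log(2*y - 1/2)*cos(-5*y**2/2 + 3*y/2 + 2) + C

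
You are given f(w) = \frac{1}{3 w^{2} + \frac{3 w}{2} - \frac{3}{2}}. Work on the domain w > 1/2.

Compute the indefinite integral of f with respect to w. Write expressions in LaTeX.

F(w) = \frac{2 \log{\left(w - \frac{1}{2} \right)}}{9} - \frac{2 \log{\left(w + 1 \right)}}{9} + C

Factor the denominator (3 \left(w + 1\right) \left(2 w - 1\right)) and decompose: f = \frac{4}{9 \left(2 w - 1\right)} - \frac{2}{9 \left(w + 1\right)}; each piece integrates to a log, atan, or power term.
Check: d/dw[\frac{2 \log{\left(w - \frac{1}{2} \right)}}{9} - \frac{2 \log{\left(w + 1 \right)}}{9}] = \frac{2}{6 w^{2} + 3 w - 3}, which equals f(w).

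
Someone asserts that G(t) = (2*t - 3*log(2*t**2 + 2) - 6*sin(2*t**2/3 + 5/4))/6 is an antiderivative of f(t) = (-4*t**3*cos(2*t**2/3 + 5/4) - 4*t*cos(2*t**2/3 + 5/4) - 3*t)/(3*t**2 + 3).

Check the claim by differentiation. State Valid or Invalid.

d/dt[G] = (-4*t**3*cos(2*t**2/3 + 5/4) + t**2 - 4*t*cos(2*t**2/3 + 5/4) - 3*t + 1)/(3*t**2 + 3)
d/dt[G] - f(t) = 1/3 != 0.

Invalid: d/dt[G] - f = 1/3, which is not 0.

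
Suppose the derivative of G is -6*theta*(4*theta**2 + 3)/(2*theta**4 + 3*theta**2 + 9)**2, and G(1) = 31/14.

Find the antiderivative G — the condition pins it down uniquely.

G(theta) = (4*theta**4 + 6*theta**2 + 21)/(2*theta**4 + 3*theta**2 + 9)

G'(theta) matches the chain-rule pattern g'(h)*h' with inner function h(theta) = 2*theta**4/3 + theta**2 + 3; substituting u = h(theta) collapses the integral.
A general antiderivative is 1/(2*theta**4/3 + theta**2 + 3) + C.
The condition gives C = 31/14 - (3/14) = 2.
So G(theta) = (4*theta**4 + 6*theta**2 + 21)/(2*theta**4 + 3*theta**2 + 9).
Check: d/dtheta[(4*theta**4 + 6*theta**2 + 21)/(2*theta**4 + 3*theta**2 + 9)] = (-24*theta**3 - 18*theta)/(4*theta**8 + 12*theta**6 + 45*theta**4 + 54*theta**2 + 81), which equals G'(theta).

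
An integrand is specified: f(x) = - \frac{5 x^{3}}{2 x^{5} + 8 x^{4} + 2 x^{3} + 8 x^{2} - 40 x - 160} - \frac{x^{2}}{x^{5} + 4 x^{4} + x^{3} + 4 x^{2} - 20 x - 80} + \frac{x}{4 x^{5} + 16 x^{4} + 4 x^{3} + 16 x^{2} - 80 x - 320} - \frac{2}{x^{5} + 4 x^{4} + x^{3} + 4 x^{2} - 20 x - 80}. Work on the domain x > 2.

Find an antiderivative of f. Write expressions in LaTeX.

An antiderivative is F(x) = \frac{- 595 \log{\left(x - 2 \right)} - 945 \log{\left(x + 2 \right)} + 2820 \log{\left(x + 4 \right)} - 640 \log{\left(x^{2} + 5 \right)} - 404 \sqrt{5} \operatorname{atan}{\left(\frac{\sqrt{5} x}{5} \right)}}{5040}.

Factor the denominator (4 \left(x - 2\right) \left(x + 2\right) \left(x + 4\right) \left(x^{2} + 5\right)) and decompose: f = - \frac{64 x + 101}{252 \left(x^{2} + 5\right)} + \frac{47}{84 \left(x + 4\right)} - \frac{3}{16 \left(x + 2\right)} - \frac{17}{144 \left(x - 2\right)}; each piece integrates to a log, atan, or power term.
Check: d/dx[\frac{- 595 \log{\left(x - 2 \right)} - 945 \log{\left(x + 2 \right)} + 2820 \log{\left(x + 4 \right)} - 640 \log{\left(x^{2} + 5 \right)} - 404 \sqrt{5} \operatorname{atan}{\left(\frac{\sqrt{5} x}{5} \right)}}{5040}] = \frac{- 10 x^{3} - 4 x^{2} + x - 8}{4 x^{5} + 16 x^{4} + 4 x^{3} + 16 x^{2} - 80 x - 320}, which equals f(x).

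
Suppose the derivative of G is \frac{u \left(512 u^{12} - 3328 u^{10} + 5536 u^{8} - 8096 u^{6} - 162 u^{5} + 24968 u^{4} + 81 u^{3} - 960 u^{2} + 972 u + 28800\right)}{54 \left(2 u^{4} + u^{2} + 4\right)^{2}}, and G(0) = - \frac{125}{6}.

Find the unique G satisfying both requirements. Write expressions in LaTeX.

Whatever form G(u) takes, its d/du must return the stated G'(u).
A general antiderivative is \frac{3 u^{3}}{4 \left(u^{4} + \frac{u^{2}}{2} + 2\right)} + \frac{4 \left(\frac{2 u^{2}}{3} - \frac{5}{2}\right)^{3}}{3} + C.
The condition gives C = - \frac{125}{6} - (- \frac{125}{6}) = 0.
So G(u) = \frac{128 u^{10} - 1376 u^{8} + 4936 u^{6} - 6930 u^{4} + 243 u^{3} + 7425 u^{2} - 13500}{162 \left(2 u^{4} + u^{2} + 4\right)}.
Check: d/du[\frac{128 u^{10} - 1376 u^{8} + 4936 u^{6} - 6930 u^{4} + 243 u^{3} + 7425 u^{2} - 13500}{162 \left(2 u^{4} + u^{2} + 4\right)}] = \frac{512 u^{13} - 3328 u^{11} + 5536 u^{9} - 8096 u^{7} - 162 u^{6} + 24968 u^{5} + 81 u^{4} - 960 u^{3} + 972 u^{2} + 28800 u}{216 u^{8} + 216 u^{6} + 918 u^{4} + 432 u^{2} + 864}, which equals G'(u).

G(u) = \frac{128 u^{10} - 1376 u^{8} + 4936 u^{6} - 6930 u^{4} + 243 u^{3} + 7425 u^{2} - 13500}{162 \left(2 u^{4} + u^{2} + 4\right)}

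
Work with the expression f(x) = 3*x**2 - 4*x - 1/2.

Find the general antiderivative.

Integrate term by term and add the pieces.
Check: d/dx[(2*x**3 - 4*x**2 - x - 4)/2] = 3*x**2 - 4*x - 1/2 = f(x).

F(x) = (2*x**3 - 4*x**2 - x - 4)/2 + C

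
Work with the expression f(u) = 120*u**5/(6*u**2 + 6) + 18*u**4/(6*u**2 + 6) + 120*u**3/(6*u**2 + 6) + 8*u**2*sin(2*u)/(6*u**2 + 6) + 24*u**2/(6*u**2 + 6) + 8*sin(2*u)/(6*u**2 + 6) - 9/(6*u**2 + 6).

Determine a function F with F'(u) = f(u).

An antiderivative is F(u) = 5*u**4 + u**3 + u - 2*cos(2*u)/3 - 5*atan(u)/2.

The integrand splits into summands that can be handled one at a time.
Check: d/du[5*u**4 + u**3 + u - 2*cos(2*u)/3 - 5*atan(u)/2] = (120*u**5 + 18*u**4 + 120*u**3 + 8*u**2*sin(2*u) + 24*u**2 + 8*sin(2*u) - 9)/(6*u**2 + 6), which equals f(u).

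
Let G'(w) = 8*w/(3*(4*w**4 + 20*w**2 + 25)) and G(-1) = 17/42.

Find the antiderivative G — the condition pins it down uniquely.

G(w) = (6*w**2 + 11)/(12*w**2 + 30)

The substitution u = 2*w**2 + 5 works: G'(w) is exactly (dG/du)*(du/dw) for that inner function.
A general antiderivative is -2/(3*(2*w**2 + 5)) + C.
The condition gives C = 17/42 - (-2/21) = 1/2.
So G(w) = (6*w**2 + 11)/(12*w**2 + 30).
Check: d/dw[(6*w**2 + 11)/(12*w**2 + 30)] = 8*w/(12*w**4 + 60*w**2 + 75), which equals G'(w).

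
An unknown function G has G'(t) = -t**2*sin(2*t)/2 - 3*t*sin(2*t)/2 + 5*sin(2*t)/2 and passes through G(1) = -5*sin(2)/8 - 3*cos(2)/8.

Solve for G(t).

G(t) = t**2*cos(2*t)/4 - t*sin(2*t)/4 + 3*t*cos(2*t)/4 - 3*sin(2*t)/8 - 11*cos(2*t)/8

Integrate term by term and add the pieces.
A general antiderivative is t**2*cos(2*t)/4 - t*sin(2*t)/4 + 3*t*cos(2*t)/4 - 3*sin(2*t)/8 - 11*cos(2*t)/8 + C.
The condition gives C = -5*sin(2)/8 - 3*cos(2)/8 - (-5*sin(2)/8 - 3*cos(2)/8) = 0.
So G(t) = t**2*cos(2*t)/4 - t*sin(2*t)/4 + 3*t*cos(2*t)/4 - 3*sin(2*t)/8 - 11*cos(2*t)/8.
Check: d/dt[t**2*cos(2*t)/4 - t*sin(2*t)/4 + 3*t*cos(2*t)/4 - 3*sin(2*t)/8 - 11*cos(2*t)/8] = -t**2*sin(2*t)/2 - 3*t*sin(2*t)/2 + 5*sin(2*t)/2 = G'(t).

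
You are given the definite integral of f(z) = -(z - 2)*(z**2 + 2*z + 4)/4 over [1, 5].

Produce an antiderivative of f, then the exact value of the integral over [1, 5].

Differentiate the proposed F(z) back; it has to land on f(z) exactly.
F(z) = z*(32 - z**3)/16 is an antiderivative of f.
Check: d/dz[z*(32 - z**3)/16] = 2 - z**3/4, which equals f(z).
F(5) = -465/16; F(1) = 31/16.
Integral = F(5) - F(1) = -31.

Antiderivative: F(z) = z*(32 - z**3)/16; value = -31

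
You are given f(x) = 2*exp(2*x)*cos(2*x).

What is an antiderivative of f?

An antiderivative is F(x) = exp(2*x)*sin(2*x)/2 + exp(2*x)*cos(2*x)/2.

Differentiate the proposed F(x) back; it has to land on f(x) exactly.
Check: d/dx[exp(2*x)*sin(2*x)/2 + exp(2*x)*cos(2*x)/2] = 2*exp(2*x)*cos(2*x) = f(x).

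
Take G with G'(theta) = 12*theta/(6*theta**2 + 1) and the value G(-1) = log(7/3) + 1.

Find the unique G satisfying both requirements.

G'(theta) matches the chain-rule pattern g'(h)*h' with inner function h(theta) = 2*theta**2 + 1/3; substituting u = h(theta) collapses the integral.
A general antiderivative is log(2*theta**2 + 1/3) + C.
The condition gives C = log(7/3) + 1 - (log(7/3)) = 1.
So G(theta) = log(2*theta**2 + 1/3) + 1.
Check: d/dtheta[log(2*theta**2 + 1/3) + 1] = 12*theta/(6*theta**2 + 1) = G'(theta).

G(theta) = log(2*theta**2 + 1/3) + 1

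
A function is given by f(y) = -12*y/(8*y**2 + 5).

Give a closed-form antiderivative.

The substitution u = 4*y**2 + 5/2 works: f is exactly (dF/du)*(du/dy) for that inner function.
Check: d/dy[-3*log(4*y**2 + 5/2)/4] = -12*y/(8*y**2 + 5) = f(y).

An antiderivative is F(y) = -3*log(4*y**2 + 5/2)/4.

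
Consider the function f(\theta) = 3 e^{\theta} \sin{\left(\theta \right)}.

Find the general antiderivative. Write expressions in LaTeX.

F(\theta) = \frac{3 e^{\theta} \sin{\left(\theta \right)}}{2} - \frac{3 e^{\theta} \cos{\left(\theta \right)}}{2} + C

Since d/d\theta undoes antidifferentiation here, F'(\theta) = f(\theta) is required of F(\theta).
Check: d/d\theta[\frac{3 e^{\theta} \sin{\left(\theta \right)}}{2} - \frac{3 e^{\theta} \cos{\left(\theta \right)}}{2}] = 3 e^{\theta} \sin{\left(\theta \right)} = f(\theta).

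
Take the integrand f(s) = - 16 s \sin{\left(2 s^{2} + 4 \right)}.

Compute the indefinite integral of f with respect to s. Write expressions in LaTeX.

F(s) = 4 \cos{\left(2 s^{2} + 4 \right)} + C

The substitution u = 2 s^{2} + 4 works: f is exactly (dF/du)*(du/ds) for that inner function.
Check: d/ds[4 \cos{\left(2 s^{2} + 4 \right)}] = - 16 s \sin{\left(2 s^{2} + 4 \right)} = f(s).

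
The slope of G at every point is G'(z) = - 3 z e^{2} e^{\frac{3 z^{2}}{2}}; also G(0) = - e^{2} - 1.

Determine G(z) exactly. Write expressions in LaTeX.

The substitution u = \frac{3 z^{2}}{2} + 2 works: G'(z) is exactly (dG/du)*(du/dz) for that inner function.
A general antiderivative is - e^{\frac{3 z^{2}}{2} + 2} + C.
The condition gives C = - e^{2} - 1 - (- e^{2}) = -1.
So G(z) = - e^{2} e^{\frac{3 z^{2}}{2}} - 1.
Check: d/dz[- e^{2} e^{\frac{3 z^{2}}{2}} - 1] = - 3 z e^{2} e^{\frac{3 z^{2}}{2}} = G'(z).

G(z) = - e^{2} e^{\frac{3 z^{2}}{2}} - 1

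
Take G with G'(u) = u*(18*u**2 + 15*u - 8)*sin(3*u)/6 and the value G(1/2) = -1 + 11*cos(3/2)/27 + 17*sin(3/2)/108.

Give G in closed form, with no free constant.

G(u) = -u**3*cos(3*u) + u**2*sin(3*u) - 5*u**2*cos(3*u)/6 + 5*u*sin(3*u)/9 + 10*u*cos(3*u)/9 - 10*sin(3*u)/27 + 5*cos(3*u)/27 - 1

Whatever form G(u) takes, its d/du must return the stated G'(u).
A general antiderivative is -u**3*cos(3*u) + u**2*sin(3*u) - 5*u**2*cos(3*u)/6 + 5*u*sin(3*u)/9 + 10*u*cos(3*u)/9 - 10*sin(3*u)/27 + 5*cos(3*u)/27 + C.
The condition gives C = -1 + 11*cos(3/2)/27 + 17*sin(3/2)/108 - (11*cos(3/2)/27 + 17*sin(3/2)/108) = -1.
So G(u) = -u**3*cos(3*u) + u**2*sin(3*u) - 5*u**2*cos(3*u)/6 + 5*u*sin(3*u)/9 + 10*u*cos(3*u)/9 - 10*sin(3*u)/27 + 5*cos(3*u)/27 - 1.
Check: d/du[-u**3*cos(3*u) + u**2*sin(3*u) - 5*u**2*cos(3*u)/6 + 5*u*sin(3*u)/9 + 10*u*cos(3*u)/9 - 10*sin(3*u)/27 + 5*cos(3*u)/27 - 1] = 3*u**3*sin(3*u) + 5*u**2*sin(3*u)/2 - 4*u*sin(3*u)/3, which equals G'(u).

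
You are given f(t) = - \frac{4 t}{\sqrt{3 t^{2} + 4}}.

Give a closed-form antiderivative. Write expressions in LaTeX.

An antiderivative is F(t) = - \frac{4 \sqrt{3 t^{2} + 4}}{3}.

The substitution u = 3 t^{2} + 4 works: f is exactly (dF/du)*(du/dt) for that inner function.
Check: d/dt[- \frac{4 \sqrt{3 t^{2} + 4}}{3}] = - \frac{4 t}{\sqrt{3 t^{2} + 4}} = f(t).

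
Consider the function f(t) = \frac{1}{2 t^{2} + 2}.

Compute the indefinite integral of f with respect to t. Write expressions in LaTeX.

A first test for any F(t): its t-derivative must equal f(t) identically.
Check: d/dt[\frac{\operatorname{atan}{\left(t \right)}}{2}] = \frac{1}{2 t^{2} + 2} = f(t).

F(t) = \frac{\operatorname{atan}{\left(t \right)}}{2} + C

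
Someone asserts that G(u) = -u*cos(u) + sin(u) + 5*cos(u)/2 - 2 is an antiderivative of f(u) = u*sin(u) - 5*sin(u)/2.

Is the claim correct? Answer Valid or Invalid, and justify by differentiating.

d/du[G] = u*sin(u) - 5*sin(u)/2
This equals f(u) exactly, so the claim holds.

Valid - differentiating G returns exactly f.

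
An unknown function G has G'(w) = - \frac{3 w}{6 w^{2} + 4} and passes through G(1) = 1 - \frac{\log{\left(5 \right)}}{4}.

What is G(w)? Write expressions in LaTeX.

G(w) = 1 - \frac{\log{\left(3 w^{2} + 2 \right)}}{4}

G'(w) matches the chain-rule pattern g'(h)*h' with inner function h(w) = 3 w^{2} + 2; substituting u = h(w) collapses the integral.
A general antiderivative is - \frac{\log{\left(3 w^{2} + 2 \right)}}{4} + C.
The condition gives C = 1 - \frac{\log{\left(5 \right)}}{4} - (- \frac{\log{\left(5 \right)}}{4}) = 1.
So G(w) = 1 - \frac{\log{\left(3 w^{2} + 2 \right)}}{4}.
Check: d/dw[1 - \frac{\log{\left(3 w^{2} + 2 \right)}}{4}] = - \frac{3 w}{6 w^{2} + 4} = G'(w).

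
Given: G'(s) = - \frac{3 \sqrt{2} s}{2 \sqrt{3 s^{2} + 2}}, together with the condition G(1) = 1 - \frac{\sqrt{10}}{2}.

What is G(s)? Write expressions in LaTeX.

G'(s) matches the chain-rule pattern g'(h)*h' with inner function h(s) = \frac{3 s^{2}}{2} + 1; substituting u = h(s) collapses the integral.
A general antiderivative is - \sqrt{\frac{3 s^{2}}{2} + 1} + C.
The condition gives C = 1 - \frac{\sqrt{10}}{2} - (- \frac{\sqrt{10}}{2}) = 1.
So G(s) = \frac{- \sqrt{2} \sqrt{3 s^{2} + 2} + 2}{2}.
Check: d/ds[\frac{- \sqrt{2} \sqrt{3 s^{2} + 2} + 2}{2}] = - \frac{3 \sqrt{2} s}{2 \sqrt{3 s^{2} + 2}} = G'(s).

G(s) = \frac{- \sqrt{2} \sqrt{3 s^{2} + 2} + 2}{2}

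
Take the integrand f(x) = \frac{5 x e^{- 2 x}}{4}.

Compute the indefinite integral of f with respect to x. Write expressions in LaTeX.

Recognize the product-rule pattern: f = u'v + uv' with u = - \frac{5 x}{8} - \frac{5}{16}, v = e^{- 2 x}, so integration by parts undoes it.
Check: d/dx[\frac{5 \left(- 2 x - 1\right) e^{- 2 x}}{16}] = \frac{5 x e^{- 2 x}}{4} = f(x).

F(x) = \frac{5 \left(- 2 x - 1\right) e^{- 2 x}}{16} + C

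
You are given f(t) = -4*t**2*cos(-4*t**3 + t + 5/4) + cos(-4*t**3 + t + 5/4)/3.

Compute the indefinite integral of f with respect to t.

The substitution u = -4*t**3 + t + 5/4 works: f is exactly (dF/du)*(du/dt) for that inner function.
Check: d/dt[sin(-4*t**3 + t + 5/4)/3] = -4*t**2*cos(-4*t**3 + t + 5/4) + cos(-4*t**3 + t + 5/4)/3 = f(t).

F(t) = sin(-4*t**3 + t + 5/4)/3 + C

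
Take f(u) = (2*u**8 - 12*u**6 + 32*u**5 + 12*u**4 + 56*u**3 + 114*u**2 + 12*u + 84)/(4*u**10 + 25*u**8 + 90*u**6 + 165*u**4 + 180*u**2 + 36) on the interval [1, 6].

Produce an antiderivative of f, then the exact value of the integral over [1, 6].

Recover f(u) by differentiating a candidate F(u); any mismatch rules it out.
F(u) = u/(u**4/2 + 3*u**2/2 + 3) + atan(2*u) - 1/(u**4/2 + 3*u**2/2 + 3) is an antiderivative of f.
Check: d/du[u/(u**4/2 + 3*u**2/2 + 3) + atan(2*u) - 1/(u**4/2 + 3*u**2/2 + 3)] = (2*u**8 - 12*u**6 + 32*u**5 + 12*u**4 + 56*u**3 + 114*u**2 + 12*u + 84)/(4*u**10 + 25*u**8 + 90*u**6 + 165*u**4 + 180*u**2 + 36) = f(u).
F(6) = 1/141 + atan(12); F(1) = atan(2).
Integral = F(6) - F(1) = -atan(2) + 1/141 + atan(12).

Antiderivative: F(u) = u/(u**4/2 + 3*u**2/2 + 3) + atan(2*u) - 1/(u**4/2 + 3*u**2/2 + 3); value = -atan(2) + 1/141 + atan(12)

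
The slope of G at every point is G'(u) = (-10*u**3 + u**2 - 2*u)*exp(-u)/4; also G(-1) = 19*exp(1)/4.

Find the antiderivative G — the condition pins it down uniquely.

G(u) = (10*u**3 + 29*u**2 + 60*u + 60)*exp(-u)/4

Recognize the product-rule pattern: G'(u) = v'r + vr' with v = 5*u**3/2 + 29*u**2/4 + 15*u + 15, r = exp(-u), so integration by parts undoes it.
A general antiderivative is (10*u**3 + 29*u**2 + 60*u + 60)*exp(-u)/4 + C.
The condition gives C = 19*exp(1)/4 - (19*exp(1)/4) = 0.
So G(u) = (10*u**3 + 29*u**2 + 60*u + 60)*exp(-u)/4.
Check: d/du[(10*u**3 + 29*u**2 + 60*u + 60)*exp(-u)/4] = (-10*u**3 + u**2 - 2*u)*exp(-u)/4 = G'(u).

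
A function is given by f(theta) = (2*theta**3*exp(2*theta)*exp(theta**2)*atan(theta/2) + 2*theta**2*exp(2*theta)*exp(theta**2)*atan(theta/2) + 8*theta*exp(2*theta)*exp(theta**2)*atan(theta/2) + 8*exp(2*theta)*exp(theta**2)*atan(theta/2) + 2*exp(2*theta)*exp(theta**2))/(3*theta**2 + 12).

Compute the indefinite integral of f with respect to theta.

Recognize the product-rule pattern: f = u'v + uv' with u = atan(theta/2)/3, v = exp(theta**2 + 2*theta), so integration by parts undoes it.
Check: d/dtheta[exp(2*theta)*exp(theta**2)*atan(theta/2)/3] = (2*theta**3*exp(2*theta)*exp(theta**2)*atan(theta/2) + 2*theta**2*exp(2*theta)*exp(theta**2)*atan(theta/2) + 8*theta*exp(2*theta)*exp(theta**2)*atan(theta/2) + 8*exp(2*theta)*exp(theta**2)*atan(theta/2) + 2*exp(2*theta)*exp(theta**2))/(3*theta**2 + 12) = f(theta).

F(theta) = exp(2*theta)*exp(theta**2)*atan(theta/2)/3 + C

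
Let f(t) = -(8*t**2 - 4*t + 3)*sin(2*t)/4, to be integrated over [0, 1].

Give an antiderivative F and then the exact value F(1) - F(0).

Antiderivative: F(t) = t**2*cos(2*t) - t*sin(2*t) - t*cos(2*t)/2 + sin(2*t)/4 - cos(2*t)/8; value = -3*sin(2)/4 + 3*cos(2)/8 + 1/8

Whatever form F(t) takes, F'(t) = f(t) is non-negotiable.
F(t) = t**2*cos(2*t) - t*sin(2*t) - t*cos(2*t)/2 + sin(2*t)/4 - cos(2*t)/8 is an antiderivative of f.
Check: d/dt[t**2*cos(2*t) - t*sin(2*t) - t*cos(2*t)/2 + sin(2*t)/4 - cos(2*t)/8] = -2*t**2*sin(2*t) + t*sin(2*t) - 3*sin(2*t)/4, which equals f(t).
F(1) = -3*sin(2)/4 + 3*cos(2)/8; F(0) = -1/8.
Integral = F(1) - F(0) = -3*sin(2)/4 + 3*cos(2)/8 + 1/8.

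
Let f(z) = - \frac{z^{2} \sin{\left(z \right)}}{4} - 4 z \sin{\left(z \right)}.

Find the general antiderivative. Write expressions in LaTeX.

F(z) = \frac{z^{2} \cos{\left(z \right)}}{4} - \frac{z \sin{\left(z \right)}}{2} + 4 z \cos{\left(z \right)} - 4 \sin{\left(z \right)} - \frac{\cos{\left(z \right)}}{2} + C

Integrate term by term and add the pieces.
Check: d/dz[\frac{z^{2} \cos{\left(z \right)}}{4} - \frac{z \sin{\left(z \right)}}{2} + 4 z \cos{\left(z \right)} - 4 \sin{\left(z \right)} - \frac{\cos{\left(z \right)}}{2}] = - \frac{z^{2} \sin{\left(z \right)}}{4} - 4 z \sin{\left(z \right)} = f(z).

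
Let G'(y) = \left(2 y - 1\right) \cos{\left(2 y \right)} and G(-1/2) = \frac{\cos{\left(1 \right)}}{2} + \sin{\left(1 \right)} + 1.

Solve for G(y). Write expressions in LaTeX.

Check a candidate G(y) by differentiating: d/dy[G] must match the given G'(y).
A general antiderivative is y \sin{\left(2 y \right)} - \frac{\sin{\left(2 y \right)}}{2} + \frac{\cos{\left(2 y \right)}}{2} + C.
The condition gives C = \frac{\cos{\left(1 \right)}}{2} + \sin{\left(1 \right)} + 1 - (\frac{\cos{\left(1 \right)}}{2} + \sin{\left(1 \right)}) = 1.
So G(y) = \frac{2 y \sin{\left(2 y \right)} - \sin{\left(2 y \right)} + \cos{\left(2 y \right)} + 2}{2}.
Check: d/dy[\frac{2 y \sin{\left(2 y \right)} - \sin{\left(2 y \right)} + \cos{\left(2 y \right)} + 2}{2}] = 2 y \cos{\left(2 y \right)} - \cos{\left(2 y \right)}, which equals G'(y).

G(y) = \frac{2 y \sin{\left(2 y \right)} - \sin{\left(2 y \right)} + \cos{\left(2 y \right)} + 2}{2}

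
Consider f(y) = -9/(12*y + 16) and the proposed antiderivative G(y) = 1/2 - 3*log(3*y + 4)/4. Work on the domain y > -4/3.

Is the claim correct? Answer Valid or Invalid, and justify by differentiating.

d/dy[G] = -9/(12*y + 16)
This equals f(y) exactly, so the claim holds.

Valid - the claim checks out under differentiation.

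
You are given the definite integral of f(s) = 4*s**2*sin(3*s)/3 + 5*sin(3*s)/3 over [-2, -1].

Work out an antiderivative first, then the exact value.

The integrand splits into summands that can be handled one at a time.
F(s) = (-36*s**2*cos(3*s) + 24*s*sin(3*s) - 37*cos(3*s))/81 is an antiderivative of f.
Check: d/ds[(-36*s**2*cos(3*s) + 24*s*sin(3*s) - 37*cos(3*s))/81] = 4*s**2*sin(3*s)/3 + 5*sin(3*s)/3 = f(s).
F(-1) = 8*sin(3)/27 - 73*cos(3)/81; F(-2) = -181*cos(6)/81 + 16*sin(6)/27.
Integral = F(-1) - F(-2) = 8*sin(3)/27 - 16*sin(6)/27 - 73*cos(3)/81 + 181*cos(6)/81.

Antiderivative: F(s) = (-36*s**2*cos(3*s) + 24*s*sin(3*s) - 37*cos(3*s))/81; value = 8*sin(3)/27 - 16*sin(6)/27 - 73*cos(3)/81 + 181*cos(6)/81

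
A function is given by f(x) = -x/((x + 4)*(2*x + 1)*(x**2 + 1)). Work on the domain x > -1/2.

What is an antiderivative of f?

Factor the denominator ((x + 4)*(2*x + 1)*(x**2 + 1)) and decompose: f = -(2*x + 9)/(85*(x**2 + 1)) + 4/(35*(2*x + 1)) - 4/(119*(x + 4)); each piece integrates to a log, atan, or power term.
Check: d/dx[2*log(x + 1/2)/35 - 4*log(x + 4)/119 - log(x**2 + 1)/85 - 9*atan(x)/85] = -x/(2*x**4 + 9*x**3 + 6*x**2 + 9*x + 4), which equals f(x).

An antiderivative is F(x) = 2*log(x + 1/2)/35 - 4*log(x + 4)/119 - log(x**2 + 1)/85 - 9*atan(x)/85.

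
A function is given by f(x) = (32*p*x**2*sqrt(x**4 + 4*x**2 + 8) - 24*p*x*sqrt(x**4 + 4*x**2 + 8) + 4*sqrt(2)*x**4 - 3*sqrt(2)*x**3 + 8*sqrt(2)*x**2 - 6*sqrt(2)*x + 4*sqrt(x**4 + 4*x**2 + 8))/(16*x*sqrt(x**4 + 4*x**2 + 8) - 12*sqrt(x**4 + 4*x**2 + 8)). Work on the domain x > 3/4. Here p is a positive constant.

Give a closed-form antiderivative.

An antiderivative is F(x) = (8*p*x**2 + sqrt(2)*sqrt(x**4 + 4*x**2 + 8) + 2*log(4*x - 3))/8.

Differentiate the proposed F(x) back; it has to land on f(x) exactly.
Check: d/dx[(8*p*x**2 + sqrt(2)*sqrt(x**4 + 4*x**2 + 8) + 2*log(4*x - 3))/8] = (32*p*x**2*sqrt(x**4 + 4*x**2 + 8) - 24*p*x*sqrt(x**4 + 4*x**2 + 8) + 4*sqrt(2)*x**4 - 3*sqrt(2)*x**3 + 8*sqrt(2)*x**2 - 6*sqrt(2)*x + 4*sqrt(x**4 + 4*x**2 + 8))/(16*x*sqrt(x**4 + 4*x**2 + 8) - 12*sqrt(x**4 + 4*x**2 + 8)) = f(x).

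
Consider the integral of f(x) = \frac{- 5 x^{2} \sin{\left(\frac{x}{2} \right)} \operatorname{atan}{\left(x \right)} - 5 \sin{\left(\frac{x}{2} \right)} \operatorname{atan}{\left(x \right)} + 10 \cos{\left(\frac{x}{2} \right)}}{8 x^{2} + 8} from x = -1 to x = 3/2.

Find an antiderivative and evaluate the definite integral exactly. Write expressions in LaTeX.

f has the shape u'v + uv' for u = \frac{5 \operatorname{atan}{\left(x \right)}}{4} and v = \cos{\left(\frac{x}{2} \right)} — it is the derivative of the product u*v.
F(x) = \frac{5 \cos{\left(\frac{x}{2} \right)} \operatorname{atan}{\left(x \right)}}{4} is an antiderivative of f.
Check: d/dx[\frac{5 \cos{\left(\frac{x}{2} \right)} \operatorname{atan}{\left(x \right)}}{4}] = \frac{- 5 x^{2} \sin{\left(\frac{x}{2} \right)} \operatorname{atan}{\left(x \right)} - 5 \sin{\left(\frac{x}{2} \right)} \operatorname{atan}{\left(x \right)} + 10 \cos{\left(\frac{x}{2} \right)}}{8 x^{2} + 8} = f(x).
F(3/2) = \frac{5 \cos{\left(\frac{3}{4} \right)} \operatorname{atan}{\left(\frac{3}{2} \right)}}{4}; F(-1) = - \frac{5 \pi \cos{\left(\frac{1}{2} \right)}}{16}.
Integral = F(3/2) - F(-1) = \frac{5 \pi \cos{\left(\frac{1}{2} \right)}}{16} + \frac{5 \cos{\left(\frac{3}{4} \right)} \operatorname{atan}{\left(\frac{3}{2} \right)}}{4}.

Antiderivative: F(x) = \frac{5 \cos{\left(\frac{x}{2} \right)} \operatorname{atan}{\left(x \right)}}{4}; value = \frac{5 \pi \cos{\left(\frac{1}{2} \right)}}{16} + \frac{5 \cos{\left(\frac{3}{4} \right)} \operatorname{atan}{\left(\frac{3}{2} \right)}}{4}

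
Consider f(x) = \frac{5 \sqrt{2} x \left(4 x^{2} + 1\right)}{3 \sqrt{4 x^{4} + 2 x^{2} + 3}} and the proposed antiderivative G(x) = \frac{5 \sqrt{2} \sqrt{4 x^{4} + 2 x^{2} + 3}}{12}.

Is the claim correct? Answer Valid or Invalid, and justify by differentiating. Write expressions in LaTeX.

d/dx[G] = \frac{20 \sqrt{2} x^{3} + 5 \sqrt{2} x}{6 \sqrt{4 x^{4} + 2 x^{2} + 3}}
d/dx[G] - f(x) = \frac{- 20 \sqrt{2} x^{3} - 5 \sqrt{2} x}{6 \sqrt{4 x^{4} + 2 x^{2} + 3}} != 0.

Invalid: d/dx[G] - f = \frac{- 20 \sqrt{2} x^{3} - 5 \sqrt{2} x}{6 \sqrt{4 x^{4} + 2 x^{2} + 3}}, which is not 0.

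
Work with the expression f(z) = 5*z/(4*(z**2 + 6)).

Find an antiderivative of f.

The substitution u = z**2 + 6 works: f is exactly (dF/du)*(du/dz) for that inner function.
Check: d/dz[5*log(z**2 + 6)/8] = 5*z/(4*z**2 + 24), which equals f(z).

An antiderivative is F(z) = 5*log(z**2 + 6)/8.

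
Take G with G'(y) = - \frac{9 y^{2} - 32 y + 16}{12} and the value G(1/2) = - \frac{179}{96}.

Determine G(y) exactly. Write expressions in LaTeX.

G(y) = - \frac{3 y^{3} - 16 y^{2} + 16 y + 18}{12}

Recover the given G'(y) by differentiating a candidate G(y); any mismatch rules it out.
A general antiderivative is - \frac{y^{3}}{4} + \frac{4 y^{2}}{3} - \frac{4 y}{3} - 2 + C.
The condition gives C = - \frac{179}{96} - (- \frac{227}{96}) = \frac{1}{2}.
So G(y) = - \frac{3 y^{3} - 16 y^{2} + 16 y + 18}{12}.
Check: d/dy[- \frac{3 y^{3} - 16 y^{2} + 16 y + 18}{12}] = - \frac{3 y^{2}}{4} + \frac{8 y}{3} - \frac{4}{3}, which equals G'(y).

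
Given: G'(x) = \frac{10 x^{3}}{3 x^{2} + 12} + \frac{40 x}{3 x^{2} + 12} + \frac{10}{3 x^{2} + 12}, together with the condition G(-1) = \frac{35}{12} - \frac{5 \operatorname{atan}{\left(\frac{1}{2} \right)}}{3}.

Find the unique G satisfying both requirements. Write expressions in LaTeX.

G(x) = \frac{5 x^{2}}{3} + \frac{5 \operatorname{atan}{\left(\frac{x}{2} \right)}}{3} + \frac{5}{4}

Integrate term by term and add the pieces.
A general antiderivative is \frac{5 x^{2}}{3} + \frac{5 \operatorname{atan}{\left(\frac{x}{2} \right)}}{3} - \frac{3}{4} + C.
The condition gives C = \frac{35}{12} - \frac{5 \operatorname{atan}{\left(\frac{1}{2} \right)}}{3} - (\frac{11}{12} - \frac{5 \operatorname{atan}{\left(\frac{1}{2} \right)}}{3}) = 2.
So G(x) = \frac{5 x^{2}}{3} + \frac{5 \operatorname{atan}{\left(\frac{x}{2} \right)}}{3} + \frac{5}{4}.
Check: d/dx[\frac{5 x^{2}}{3} + \frac{5 \operatorname{atan}{\left(\frac{x}{2} \right)}}{3} + \frac{5}{4}] = \frac{10 x^{3} + 40 x + 10}{3 x^{2} + 12}, which equals G'(x).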